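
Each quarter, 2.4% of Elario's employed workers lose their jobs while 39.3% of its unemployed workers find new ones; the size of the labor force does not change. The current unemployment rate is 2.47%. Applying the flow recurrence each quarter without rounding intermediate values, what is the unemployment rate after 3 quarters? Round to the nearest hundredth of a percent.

With a fixed labor force, u_{t+1} = u_t + s·(1−u_t) − f·u_t = u_t·(1−s−f) + s.
Here 1−s−f = 0.583 and s = 0.024.
u_1 = 0.024700 × 0.583 + 0.024 = 0.038400.
u_2 = 0.038400 × 0.583 + 0.024 = 0.046387.
u_3 = 0.046387 × 0.583 + 0.024 = 0.051044.

Unemployment rate after three quarters ≈ 5.10%.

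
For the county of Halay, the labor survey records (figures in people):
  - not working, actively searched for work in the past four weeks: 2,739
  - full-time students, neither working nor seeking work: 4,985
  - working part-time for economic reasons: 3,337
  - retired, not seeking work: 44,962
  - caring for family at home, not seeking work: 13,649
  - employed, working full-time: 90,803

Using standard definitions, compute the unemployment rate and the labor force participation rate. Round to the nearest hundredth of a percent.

Unemployment rate ≈ 2.83%; labor force participation rate ≈ 60.37%.

Employed = 3,337 + 90,803 = 94,140 (anyone who worked, including part-time for economic reasons, counts as employed).
Unemployed = 2,739.
Labor force = 94,140 + 2,739 = 96,879.
Not in labor force = 4,985 + 44,962 + 13,649 = 63,596 (those not working and not actively searching are outside the labor force).
Civilian working-age population = 96,879 + 63,596 = 160,475.
Unemployment rate = 2,739 / 96,879 = 2.83%.
Labor force participation rate = 96,879 / 160,475 = 60.37%.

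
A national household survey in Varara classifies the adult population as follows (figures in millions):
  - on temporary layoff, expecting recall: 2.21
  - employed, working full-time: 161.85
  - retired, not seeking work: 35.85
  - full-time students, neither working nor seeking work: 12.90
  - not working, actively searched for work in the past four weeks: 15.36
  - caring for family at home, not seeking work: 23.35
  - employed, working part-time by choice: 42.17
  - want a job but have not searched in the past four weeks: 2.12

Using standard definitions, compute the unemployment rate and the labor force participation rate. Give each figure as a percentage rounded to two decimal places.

Unemployment rate ≈ 7.93%; labor force participation rate ≈ 74.91%.

Employed = 161.85 + 42.17 = 204.02 million.
Unemployed = 2.21 + 15.36 = 17.57 million (jobless and actively searching, or on temporary layoff).
Labor force = 204.02 + 17.57 = 221.59 million.
Not in labor force = 35.85 + 12.90 + 23.35 + 2.12 = 74.22 million (those not working and not actively searching are outside the labor force — including those who want a job but have given up searching).
Civilian working-age population = 221.59 + 74.22 = 295.81 million.
Unemployment rate = 17.57 / 221.59 = 7.93%.
Labor force participation rate = 221.59 / 295.81 = 74.91%.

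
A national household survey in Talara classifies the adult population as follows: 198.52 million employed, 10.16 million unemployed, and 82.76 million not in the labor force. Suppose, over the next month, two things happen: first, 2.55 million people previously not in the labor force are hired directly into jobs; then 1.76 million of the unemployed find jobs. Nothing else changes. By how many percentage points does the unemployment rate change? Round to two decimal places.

Initially, labor force = 198.52 + 10.16 = 208.68 million, so u = 10.16/208.68 = 4.87%.
After the first change, employed and labor force both rise by 2.55; unemployed unchanged → E = 201.07, U = 10.16, labor force = 211.23 million.
After the second change, unemployed falls and employed rises by 1.76; labor force unchanged → E = 202.83, U = 8.40, labor force = 211.23 million.
New unemployment rate = 8.40 / 211.23 = 3.98%.
Change = 3.98% − 4.87% = −0.89 percentage points.

The unemployment rate changes by −0.89 percentage points.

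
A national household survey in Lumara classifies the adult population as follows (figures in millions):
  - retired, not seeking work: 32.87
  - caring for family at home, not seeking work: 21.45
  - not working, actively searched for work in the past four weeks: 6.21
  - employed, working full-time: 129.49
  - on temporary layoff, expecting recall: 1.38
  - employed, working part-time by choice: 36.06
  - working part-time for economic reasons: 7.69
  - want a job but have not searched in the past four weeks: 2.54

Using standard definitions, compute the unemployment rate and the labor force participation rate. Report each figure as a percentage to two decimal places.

Employed = 129.49 + 36.06 + 7.69 = 173.24 million (anyone who worked, including part-time for economic reasons, counts as employed).
Unemployed = 6.21 + 1.38 = 7.59 million (jobless and actively searching, or on temporary layoff).
Labor force = 173.24 + 7.59 = 180.83 million.
Not in labor force = 32.87 + 21.45 + 2.54 = 56.86 million (those not working and not actively searching are outside the labor force — including those who want a job but have given up searching).
Civilian working-age population = 180.83 + 56.86 = 237.69 million.
Unemployment rate = 7.59 / 180.83 = 4.20%.
Labor force participation rate = 180.83 / 237.69 = 76.08%.

Unemployment rate ≈ 4.20%; labor force participation rate ≈ 76.08%.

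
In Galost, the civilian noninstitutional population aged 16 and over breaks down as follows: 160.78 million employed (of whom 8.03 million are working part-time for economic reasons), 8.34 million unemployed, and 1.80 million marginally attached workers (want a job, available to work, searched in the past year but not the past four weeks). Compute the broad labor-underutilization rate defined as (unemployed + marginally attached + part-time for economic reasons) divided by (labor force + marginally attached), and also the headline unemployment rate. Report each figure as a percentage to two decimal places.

Broad underutilization rate ≈ 10.63%; headline unemployment rate ≈ 4.93%.

Labor force = 160.78 + 8.34 = 169.12 million.
Numerator = 8.34 + 1.80 + 8.03 = 18.17 million.
Denominator = 169.12 + 1.80 = 170.92 million.
Broad rate = 18.17 / 170.92 = 10.63%.
Headline unemployment rate = 8.34 / 169.12 = 4.93%.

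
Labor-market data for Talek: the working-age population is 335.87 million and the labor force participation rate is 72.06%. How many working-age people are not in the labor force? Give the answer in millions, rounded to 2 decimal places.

Share not in the labor force = 1 − 0.7206 = 0.2794.
Not in labor force = 0.2794 × 335.87 ≈ 93.84 million.

About 93.84 million are not in the labor force.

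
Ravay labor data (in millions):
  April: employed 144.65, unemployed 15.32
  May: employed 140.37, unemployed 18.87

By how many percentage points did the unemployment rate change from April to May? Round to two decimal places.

April: labor force = 144.65 + 15.32 = 159.97; u = 15.32/159.97 = 9.58%.
May: labor force = 140.37 + 18.87 = 159.24; u = 18.87/159.24 = 11.85%.
Change = 11.85% − 9.58% = +2.27 pp.

The unemployment rate changed by +2.27 percentage points.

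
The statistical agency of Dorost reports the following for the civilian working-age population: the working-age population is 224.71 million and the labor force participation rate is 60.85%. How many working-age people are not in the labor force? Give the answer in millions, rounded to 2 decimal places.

Share not in the labor force = 1 − 0.6085 = 0.3915.
Not in labor force = 0.3915 × 224.71 ≈ 87.97 million.

About 87.97 million are not in the labor force.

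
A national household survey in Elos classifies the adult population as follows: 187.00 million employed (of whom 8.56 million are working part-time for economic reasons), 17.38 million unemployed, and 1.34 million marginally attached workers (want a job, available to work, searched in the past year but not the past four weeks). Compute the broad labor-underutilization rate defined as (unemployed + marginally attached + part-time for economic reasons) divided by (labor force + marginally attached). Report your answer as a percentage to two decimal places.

Labor force = 187.00 + 17.38 = 204.38 million.
Numerator = 17.38 + 1.34 + 8.56 = 27.28 million.
Denominator = 204.38 + 1.34 = 205.72 million.
Broad rate = 27.28 / 205.72 = 13.26%.

Broad underutilization rate ≈ 13.26%.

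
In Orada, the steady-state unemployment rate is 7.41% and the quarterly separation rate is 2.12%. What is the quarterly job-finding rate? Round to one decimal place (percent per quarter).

Job-finding rate ≈ 26.5% per quarter.

From u* = s/(s+f): f = s·(1−u)/u.
f = 2.12 × (1 − 0.0741) / 0.0741 = 1.9629 / 0.0741 ≈ 26.5% per quarter.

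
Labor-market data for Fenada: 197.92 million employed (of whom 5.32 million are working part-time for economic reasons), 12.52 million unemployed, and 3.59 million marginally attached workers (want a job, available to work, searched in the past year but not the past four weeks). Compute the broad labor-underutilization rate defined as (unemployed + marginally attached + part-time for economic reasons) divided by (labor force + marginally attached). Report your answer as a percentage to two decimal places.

Broad underutilization rate ≈ 10.01%.

Labor force = 197.92 + 12.52 = 210.44 million.
Numerator = 12.52 + 3.59 + 5.32 = 21.43 million.
Denominator = 210.44 + 3.59 = 214.03 million.
Broad rate = 21.43 / 214.03 = 10.01%.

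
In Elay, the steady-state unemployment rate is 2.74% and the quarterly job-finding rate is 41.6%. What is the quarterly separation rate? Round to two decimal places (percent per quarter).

From u* = s/(s+f): s = u·f/(1−u).
s = 0.0274 × 41.6 / (1 − 0.0274) = 1.1398 / 0.9726 ≈ 1.17% per quarter.

Separation rate ≈ 1.17% per quarter.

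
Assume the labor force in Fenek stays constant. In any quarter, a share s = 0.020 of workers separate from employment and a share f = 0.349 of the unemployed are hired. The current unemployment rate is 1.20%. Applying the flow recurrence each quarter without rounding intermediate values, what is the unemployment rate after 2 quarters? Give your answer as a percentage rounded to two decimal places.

With a fixed labor force, u_{t+1} = u_t + s·(1−u_t) − f·u_t = u_t·(1−s−f) + s.
Here 1−s−f = 0.631 and s = 0.020.
u_1 = 0.012000 × 0.631 + 0.020 = 0.027572.
u_2 = 0.027572 × 0.631 + 0.020 = 0.037398.

Unemployment rate after two quarters ≈ 3.74%.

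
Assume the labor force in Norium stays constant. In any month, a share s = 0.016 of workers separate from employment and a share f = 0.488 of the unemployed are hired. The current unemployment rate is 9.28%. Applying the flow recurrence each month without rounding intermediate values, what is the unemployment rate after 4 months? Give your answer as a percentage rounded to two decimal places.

With a fixed labor force, u_{t+1} = u_t + s·(1−u_t) − f·u_t = u_t·(1−s−f) + s.
Here 1−s−f = 0.496 and s = 0.016.
u_1 = 0.092800 × 0.496 + 0.016 = 0.062029.
u_2 = 0.062029 × 0.496 + 0.016 = 0.046766.
u_3 = 0.046766 × 0.496 + 0.016 = 0.039196.
u_4 = 0.039196 × 0.496 + 0.016 = 0.035441.

Unemployment rate after four months ≈ 3.54%.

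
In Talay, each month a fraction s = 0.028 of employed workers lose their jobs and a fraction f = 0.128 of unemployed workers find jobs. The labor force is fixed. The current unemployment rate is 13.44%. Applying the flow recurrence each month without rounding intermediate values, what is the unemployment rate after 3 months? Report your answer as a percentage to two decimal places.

Unemployment rate after three months ≈ 15.24%.

With a fixed labor force, u_{t+1} = u_t + s·(1−u_t) − f·u_t = u_t·(1−s−f) + s.
Here 1−s−f = 0.844 and s = 0.028.
u_1 = 0.134400 × 0.844 + 0.028 = 0.141434.
u_2 = 0.141434 × 0.844 + 0.028 = 0.147370.
u_3 = 0.147370 × 0.844 + 0.028 = 0.152380.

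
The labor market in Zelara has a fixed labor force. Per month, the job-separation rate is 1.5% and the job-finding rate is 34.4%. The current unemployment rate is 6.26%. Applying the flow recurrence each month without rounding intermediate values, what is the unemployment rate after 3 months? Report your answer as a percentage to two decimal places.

Unemployment rate after three months ≈ 4.73%.

With a fixed labor force, u_{t+1} = u_t + s·(1−u_t) − f·u_t = u_t·(1−s−f) + s.
Here 1−s−f = 0.641 and s = 0.015.
u_1 = 0.062600 × 0.641 + 0.015 = 0.055127.
u_2 = 0.055127 × 0.641 + 0.015 = 0.050336.
u_3 = 0.050336 × 0.641 + 0.015 = 0.047265.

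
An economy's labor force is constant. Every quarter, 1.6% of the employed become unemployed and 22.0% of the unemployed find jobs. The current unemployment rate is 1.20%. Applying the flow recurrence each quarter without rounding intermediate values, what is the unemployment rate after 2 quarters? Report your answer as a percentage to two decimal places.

Unemployment rate after two quarters ≈ 3.52%.

With a fixed labor force, u_{t+1} = u_t + s·(1−u_t) − f·u_t = u_t·(1−s−f) + s.
Here 1−s−f = 0.764 and s = 0.016.
u_1 = 0.012000 × 0.764 + 0.016 = 0.025168.
u_2 = 0.025168 × 0.764 + 0.016 = 0.035228.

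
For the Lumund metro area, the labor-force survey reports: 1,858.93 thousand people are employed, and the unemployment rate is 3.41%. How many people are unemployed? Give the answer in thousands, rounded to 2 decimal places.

About 65.63 thousand are unemployed.

Let U be the number unemployed. The labor force is E + U, and U/(E+U) = 0.0341.
So U = 0.0341 × 1,858.93 / (1 − 0.0341) = 63.3895 / 0.9659 ≈ 65.63 thousand.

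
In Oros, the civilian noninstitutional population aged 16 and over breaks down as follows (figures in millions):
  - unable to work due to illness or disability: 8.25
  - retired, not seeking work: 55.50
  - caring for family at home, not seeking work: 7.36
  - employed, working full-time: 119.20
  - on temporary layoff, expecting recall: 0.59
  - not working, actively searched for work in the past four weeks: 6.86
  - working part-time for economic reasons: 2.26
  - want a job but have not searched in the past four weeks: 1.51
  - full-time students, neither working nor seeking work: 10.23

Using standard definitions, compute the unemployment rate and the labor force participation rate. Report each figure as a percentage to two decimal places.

Unemployment rate ≈ 5.78%; labor force participation rate ≈ 60.88%.

Employed = 119.20 + 2.26 = 121.46 million (anyone who worked, including part-time for economic reasons, counts as employed).
Unemployed = 0.59 + 6.86 = 7.45 million (jobless and actively searching, or on temporary layoff).
Labor force = 121.46 + 7.45 = 128.91 million.
Not in labor force = 8.25 + 55.50 + 7.36 + 1.51 + 10.23 = 82.85 million (those not working and not actively searching are outside the labor force — including those who want a job but have given up searching).
Civilian working-age population = 128.91 + 82.85 = 211.76 million.
Unemployment rate = 7.45 / 128.91 = 5.78%.
Labor force participation rate = 128.91 / 211.76 = 60.88%.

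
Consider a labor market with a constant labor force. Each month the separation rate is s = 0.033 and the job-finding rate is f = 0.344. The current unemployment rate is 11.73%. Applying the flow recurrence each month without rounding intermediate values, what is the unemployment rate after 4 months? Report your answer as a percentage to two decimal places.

With a fixed labor force, u_{t+1} = u_t + s·(1−u_t) − f·u_t = u_t·(1−s−f) + s.
Here 1−s−f = 0.623 and s = 0.033.
u_1 = 0.117300 × 0.623 + 0.033 = 0.106078.
u_2 = 0.106078 × 0.623 + 0.033 = 0.099087.
u_3 = 0.099087 × 0.623 + 0.033 = 0.094731.
u_4 = 0.094731 × 0.623 + 0.033 = 0.092017.

Unemployment rate after four months ≈ 9.20%.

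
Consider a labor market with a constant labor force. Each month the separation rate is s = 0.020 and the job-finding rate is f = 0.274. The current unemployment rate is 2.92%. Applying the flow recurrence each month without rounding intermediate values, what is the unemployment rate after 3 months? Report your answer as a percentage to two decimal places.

Unemployment rate after three months ≈ 5.44%.

With a fixed labor force, u_{t+1} = u_t + s·(1−u_t) − f·u_t = u_t·(1−s−f) + s.
Here 1−s−f = 0.706 and s = 0.020.
u_1 = 0.029200 × 0.706 + 0.020 = 0.040615.
u_2 = 0.040615 × 0.706 + 0.020 = 0.048674.
u_3 = 0.048674 × 0.706 + 0.020 = 0.054364.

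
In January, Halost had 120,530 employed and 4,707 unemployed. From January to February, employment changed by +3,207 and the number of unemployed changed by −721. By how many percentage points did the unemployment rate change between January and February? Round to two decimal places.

The unemployment rate changed by −0.64 percentage points.

January: labor force = 120,530 + 4,707 = 125,237; u = 4,707/125,237 = 3.76%.
February: labor force = 123,737 + 3,986 = 127,723; u = 3,986/127,723 = 3.12%.
Change = 3.12% − 3.76% = −0.64 pp.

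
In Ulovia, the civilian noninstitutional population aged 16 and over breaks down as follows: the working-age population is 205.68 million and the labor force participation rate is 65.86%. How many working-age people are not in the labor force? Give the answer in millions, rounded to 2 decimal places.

Share not in the labor force = 1 − 0.6586 = 0.3414.
Not in labor force = 0.3414 × 205.68 ≈ 70.22 million.

About 70.22 million are not in the labor force.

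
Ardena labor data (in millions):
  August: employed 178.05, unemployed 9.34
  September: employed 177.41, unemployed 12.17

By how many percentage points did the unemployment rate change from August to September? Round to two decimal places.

The unemployment rate changed by +1.44 percentage points.

August: labor force = 178.05 + 9.34 = 187.39; u = 9.34/187.39 = 4.98%.
September: labor force = 177.41 + 12.17 = 189.58; u = 12.17/189.58 = 6.42%.
Change = 6.42% − 4.98% = +1.44 pp.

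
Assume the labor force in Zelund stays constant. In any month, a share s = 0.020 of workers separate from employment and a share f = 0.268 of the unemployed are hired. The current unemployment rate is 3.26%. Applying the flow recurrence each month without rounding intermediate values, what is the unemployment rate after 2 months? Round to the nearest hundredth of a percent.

Unemployment rate after two months ≈ 5.08%.

With a fixed labor force, u_{t+1} = u_t + s·(1−u_t) − f·u_t = u_t·(1−s−f) + s.
Here 1−s−f = 0.712 and s = 0.020.
u_1 = 0.032600 × 0.712 + 0.020 = 0.043211.
u_2 = 0.043211 × 0.712 + 0.020 = 0.050766.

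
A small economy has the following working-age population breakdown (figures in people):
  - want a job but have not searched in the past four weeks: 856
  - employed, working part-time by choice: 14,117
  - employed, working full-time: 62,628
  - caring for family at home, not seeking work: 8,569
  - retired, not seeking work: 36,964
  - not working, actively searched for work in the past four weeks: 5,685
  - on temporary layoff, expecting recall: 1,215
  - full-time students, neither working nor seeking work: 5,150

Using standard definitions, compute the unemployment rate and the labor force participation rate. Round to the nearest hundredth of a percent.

Employed = 14,117 + 62,628 = 76,745.
Unemployed = 5,685 + 1,215 = 6,900 (jobless and actively searching, or on temporary layoff).
Labor force = 76,745 + 6,900 = 83,645.
Not in labor force = 856 + 8,569 + 36,964 + 5,150 = 51,539 (those not working and not actively searching are outside the labor force — including those who want a job but have given up searching).
Civilian working-age population = 83,645 + 51,539 = 135,184.
Unemployment rate = 6,900 / 83,645 = 8.25%.
Labor force participation rate = 83,645 / 135,184 = 61.87%.

Unemployment rate ≈ 8.25%; labor force participation rate ≈ 61.87%.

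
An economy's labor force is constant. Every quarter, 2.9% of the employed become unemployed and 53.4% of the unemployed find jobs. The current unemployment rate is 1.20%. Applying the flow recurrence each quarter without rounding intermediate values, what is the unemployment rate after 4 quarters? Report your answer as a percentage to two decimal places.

Unemployment rate after four quarters ≈ 5.01%.

With a fixed labor force, u_{t+1} = u_t + s·(1−u_t) − f·u_t = u_t·(1−s−f) + s.
Here 1−s−f = 0.437 and s = 0.029.
u_1 = 0.012000 × 0.437 + 0.029 = 0.034244.
u_2 = 0.034244 × 0.437 + 0.029 = 0.043965.
u_3 = 0.043965 × 0.437 + 0.029 = 0.048213.
u_4 = 0.048213 × 0.437 + 0.029 = 0.050069.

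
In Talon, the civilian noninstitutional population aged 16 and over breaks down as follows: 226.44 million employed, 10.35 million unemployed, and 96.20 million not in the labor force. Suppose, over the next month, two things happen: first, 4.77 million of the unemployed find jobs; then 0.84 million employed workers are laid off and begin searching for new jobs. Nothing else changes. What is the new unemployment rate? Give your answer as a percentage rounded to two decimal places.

New unemployment rate ≈ 2.71%.

Initially, labor force = 226.44 + 10.35 = 236.79 million, so u = 10.35/236.79 = 4.37%.
After the first change, unemployed falls and employed rises by 4.77; labor force unchanged → E = 231.21, U = 5.58, labor force = 236.79 million.
After the second change, employed falls and unemployed rises by 0.84; labor force unchanged → E = 230.37, U = 6.42, labor force = 236.79 million.
New unemployment rate = 6.42 / 236.79 = 2.71%.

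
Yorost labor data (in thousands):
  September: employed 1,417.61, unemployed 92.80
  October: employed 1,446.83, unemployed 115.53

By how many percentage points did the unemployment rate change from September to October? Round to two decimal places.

The unemployment rate changed by +1.25 percentage points.

September: labor force = 1,417.61 + 92.80 = 1,510.41; u = 92.80/1,510.41 = 6.14%.
October: labor force = 1,446.83 + 115.53 = 1,562.36; u = 115.53/1,562.36 = 7.39%.
Change = 7.39% − 6.14% = +1.25 pp.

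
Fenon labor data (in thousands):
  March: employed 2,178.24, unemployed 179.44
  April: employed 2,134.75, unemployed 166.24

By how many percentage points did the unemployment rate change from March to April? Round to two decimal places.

March: labor force = 2,178.24 + 179.44 = 2,357.68; u = 179.44/2,357.68 = 7.61%.
April: labor force = 2,134.75 + 166.24 = 2,300.99; u = 166.24/2,300.99 = 7.22%.
Change = 7.22% − 7.61% = −0.39 pp.

The unemployment rate changed by −0.39 percentage points.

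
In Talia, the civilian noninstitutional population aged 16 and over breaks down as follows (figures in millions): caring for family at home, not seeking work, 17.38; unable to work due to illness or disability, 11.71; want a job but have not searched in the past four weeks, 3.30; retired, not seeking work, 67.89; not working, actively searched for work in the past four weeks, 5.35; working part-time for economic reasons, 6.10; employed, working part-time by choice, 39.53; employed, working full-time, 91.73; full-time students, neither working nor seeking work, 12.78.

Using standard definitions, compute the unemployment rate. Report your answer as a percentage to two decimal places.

Employed = 6.10 + 39.53 + 91.73 = 137.36 million (anyone who worked, including part-time for economic reasons, counts as employed).
Unemployed = 5.35 million.
Labor force = 137.36 + 5.35 = 142.71 million.
Unemployment rate = 5.35 / 142.71 = 3.75%.

Unemployment rate ≈ 3.75%.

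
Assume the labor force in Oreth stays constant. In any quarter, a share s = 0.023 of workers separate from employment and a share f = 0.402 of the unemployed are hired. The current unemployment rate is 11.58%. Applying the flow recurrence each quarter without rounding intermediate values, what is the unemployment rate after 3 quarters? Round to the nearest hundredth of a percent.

With a fixed labor force, u_{t+1} = u_t + s·(1−u_t) − f·u_t = u_t·(1−s−f) + s.
Here 1−s−f = 0.575 and s = 0.023.
u_1 = 0.115800 × 0.575 + 0.023 = 0.089585.
u_2 = 0.089585 × 0.575 + 0.023 = 0.074511.
u_3 = 0.074511 × 0.575 + 0.023 = 0.065844.

Unemployment rate after three quarters ≈ 6.58%.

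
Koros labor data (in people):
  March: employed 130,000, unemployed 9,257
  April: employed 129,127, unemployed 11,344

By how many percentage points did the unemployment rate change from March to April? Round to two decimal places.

March: labor force = 130,000 + 9,257 = 139,257; u = 9,257/139,257 = 6.65%.
April: labor force = 129,127 + 11,344 = 140,471; u = 11,344/140,471 = 8.08%.
Change = 8.08% − 6.65% = +1.43 pp.

The unemployment rate changed by +1.43 percentage points.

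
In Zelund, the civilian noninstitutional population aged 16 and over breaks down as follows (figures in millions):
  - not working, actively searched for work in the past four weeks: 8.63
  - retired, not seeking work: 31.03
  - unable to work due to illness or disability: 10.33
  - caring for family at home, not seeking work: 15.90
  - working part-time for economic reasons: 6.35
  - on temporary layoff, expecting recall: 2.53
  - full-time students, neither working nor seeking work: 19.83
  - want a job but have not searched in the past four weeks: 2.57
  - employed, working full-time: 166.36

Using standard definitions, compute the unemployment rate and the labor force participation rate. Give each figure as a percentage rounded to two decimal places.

Employed = 6.35 + 166.36 = 172.71 million (anyone who worked, including part-time for economic reasons, counts as employed).
Unemployed = 8.63 + 2.53 = 11.16 million (jobless and actively searching, or on temporary layoff).
Labor force = 172.71 + 11.16 = 183.87 million.
Not in labor force = 31.03 + 10.33 + 15.90 + 19.83 + 2.57 = 79.66 million (those not working and not actively searching are outside the labor force — including those who want a job but have given up searching).
Civilian working-age population = 183.87 + 79.66 = 263.53 million.
Unemployment rate = 11.16 / 183.87 = 6.07%.
Labor force participation rate = 183.87 / 263.53 = 69.77%.

Unemployment rate ≈ 6.07%; labor force participation rate ≈ 69.77%.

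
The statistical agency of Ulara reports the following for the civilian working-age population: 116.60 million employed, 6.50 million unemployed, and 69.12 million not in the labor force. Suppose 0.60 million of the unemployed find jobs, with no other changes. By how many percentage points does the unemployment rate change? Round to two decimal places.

Initially, labor force = 116.60 + 6.50 = 123.10 million, so u = 6.50/123.10 = 5.28%.
After the change, unemployed falls and employed rises by 0.60; labor force unchanged → E = 117.20, U = 5.90, labor force = 123.10 million.
New unemployment rate = 5.90 / 123.10 = 4.79%.
Change = 4.79% − 5.28% = −0.49 percentage points.

The unemployment rate changes by −0.49 percentage points.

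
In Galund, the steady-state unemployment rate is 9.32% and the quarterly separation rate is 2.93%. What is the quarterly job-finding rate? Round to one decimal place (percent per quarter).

Job-finding rate ≈ 28.5% per quarter.

From u* = s/(s+f): f = s·(1−u)/u.
f = 2.93 × (1 − 0.0932) / 0.0932 = 2.6569 / 0.0932 ≈ 28.5% per quarter.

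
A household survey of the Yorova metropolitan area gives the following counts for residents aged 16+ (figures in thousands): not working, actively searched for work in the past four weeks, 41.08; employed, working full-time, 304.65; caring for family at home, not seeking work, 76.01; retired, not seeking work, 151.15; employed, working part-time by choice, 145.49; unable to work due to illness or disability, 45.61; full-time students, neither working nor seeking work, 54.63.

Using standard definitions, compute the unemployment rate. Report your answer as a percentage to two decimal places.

Employed = 304.65 + 145.49 = 450.14 thousand.
Unemployed = 41.08 thousand.
Labor force = 450.14 + 41.08 = 491.22 thousand.
Unemployment rate = 41.08 / 491.22 = 8.36%.

Unemployment rate ≈ 8.36%.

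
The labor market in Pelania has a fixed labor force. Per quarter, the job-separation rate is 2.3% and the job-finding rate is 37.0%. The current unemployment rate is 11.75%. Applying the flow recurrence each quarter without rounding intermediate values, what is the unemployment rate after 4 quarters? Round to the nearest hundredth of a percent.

Unemployment rate after four quarters ≈ 6.65%.

With a fixed labor force, u_{t+1} = u_t + s·(1−u_t) − f·u_t = u_t·(1−s−f) + s.
Here 1−s−f = 0.607 and s = 0.023.
u_1 = 0.117500 × 0.607 + 0.023 = 0.094323.
u_2 = 0.094323 × 0.607 + 0.023 = 0.080254.
u_3 = 0.080254 × 0.607 + 0.023 = 0.071714.
u_4 = 0.071714 × 0.607 + 0.023 = 0.066530.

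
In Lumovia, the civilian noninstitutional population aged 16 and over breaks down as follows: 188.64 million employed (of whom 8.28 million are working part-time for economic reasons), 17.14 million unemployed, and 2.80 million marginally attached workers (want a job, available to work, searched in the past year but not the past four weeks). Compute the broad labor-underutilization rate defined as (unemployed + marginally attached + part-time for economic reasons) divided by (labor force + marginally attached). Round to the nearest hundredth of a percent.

Labor force = 188.64 + 17.14 = 205.78 million.
Numerator = 17.14 + 2.80 + 8.28 = 28.22 million.
Denominator = 205.78 + 2.80 = 208.58 million.
Broad rate = 28.22 / 208.58 = 13.53%.

Broad underutilization rate ≈ 13.53%.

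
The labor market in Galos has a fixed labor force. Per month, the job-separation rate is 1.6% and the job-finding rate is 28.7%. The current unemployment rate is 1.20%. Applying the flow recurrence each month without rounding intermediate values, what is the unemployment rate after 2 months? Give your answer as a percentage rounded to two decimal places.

With a fixed labor force, u_{t+1} = u_t + s·(1−u_t) − f·u_t = u_t·(1−s−f) + s.
Here 1−s−f = 0.697 and s = 0.016.
u_1 = 0.012000 × 0.697 + 0.016 = 0.024364.
u_2 = 0.024364 × 0.697 + 0.016 = 0.032982.

Unemployment rate after two months ≈ 3.30%.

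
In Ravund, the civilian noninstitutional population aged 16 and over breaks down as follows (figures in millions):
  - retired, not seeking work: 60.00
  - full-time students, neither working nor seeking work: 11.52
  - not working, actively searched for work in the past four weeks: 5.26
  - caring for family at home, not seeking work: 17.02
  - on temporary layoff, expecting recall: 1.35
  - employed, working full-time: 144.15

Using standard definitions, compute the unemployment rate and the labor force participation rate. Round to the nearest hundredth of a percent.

Employed = 144.15 million.
Unemployed = 5.26 + 1.35 = 6.61 million (jobless and actively searching, or on temporary layoff).
Labor force = 144.15 + 6.61 = 150.76 million.
Not in labor force = 60.00 + 11.52 + 17.02 = 88.54 million (those not working and not actively searching are outside the labor force).
Civilian working-age population = 150.76 + 88.54 = 239.30 million.
Unemployment rate = 6.61 / 150.76 = 4.38%.
Labor force participation rate = 150.76 / 239.30 = 63.00%.

Unemployment rate ≈ 4.38%; labor force participation rate ≈ 63.00%.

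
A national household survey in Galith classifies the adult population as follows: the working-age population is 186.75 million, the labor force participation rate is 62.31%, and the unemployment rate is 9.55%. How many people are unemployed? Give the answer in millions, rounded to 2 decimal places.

Labor force = 0.6231 × 186.75 = 116.36 million.
Unemployed = 0.0955 × 116.36 ≈ 11.11 million.

About 11.11 million are unemployed.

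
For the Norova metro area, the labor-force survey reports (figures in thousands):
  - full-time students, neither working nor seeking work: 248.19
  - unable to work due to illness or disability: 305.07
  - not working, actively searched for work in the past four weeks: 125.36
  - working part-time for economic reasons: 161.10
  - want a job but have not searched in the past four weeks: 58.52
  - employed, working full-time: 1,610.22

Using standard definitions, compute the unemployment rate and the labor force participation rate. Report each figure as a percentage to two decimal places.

Unemployment rate ≈ 6.61%; labor force participation rate ≈ 75.61%.

Employed = 161.10 + 1,610.22 = 1,771.32 thousand (anyone who worked, including part-time for economic reasons, counts as employed).
Unemployed = 125.36 thousand.
Labor force = 1,771.32 + 125.36 = 1,896.68 thousand.
Not in labor force = 248.19 + 305.07 + 58.52 = 611.78 thousand (those not working and not actively searching are outside the labor force — including those who want a job but have given up searching).
Civilian working-age population = 1,896.68 + 611.78 = 2,508.46 thousand.
Unemployment rate = 125.36 / 1,896.68 = 6.61%.
Labor force participation rate = 1,896.68 / 2,508.46 = 75.61%.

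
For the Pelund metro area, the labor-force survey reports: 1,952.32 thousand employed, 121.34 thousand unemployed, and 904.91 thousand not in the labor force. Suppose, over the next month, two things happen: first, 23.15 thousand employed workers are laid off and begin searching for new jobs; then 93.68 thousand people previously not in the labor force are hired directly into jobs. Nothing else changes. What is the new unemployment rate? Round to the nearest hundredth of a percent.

Initially, labor force = 1,952.32 + 121.34 = 2,073.66 thousand, so u = 121.34/2,073.66 = 5.85%.
After the first change, employed falls and unemployed rises by 23.15; labor force unchanged → E = 1,929.17, U = 144.49, labor force = 2,073.66 thousand.
After the second change, employed and labor force both rise by 93.68; unemployed unchanged → E = 2,022.85, U = 144.49, labor force = 2,167.34 thousand.
New unemployment rate = 144.49 / 2,167.34 = 6.67%.

New unemployment rate ≈ 6.67%.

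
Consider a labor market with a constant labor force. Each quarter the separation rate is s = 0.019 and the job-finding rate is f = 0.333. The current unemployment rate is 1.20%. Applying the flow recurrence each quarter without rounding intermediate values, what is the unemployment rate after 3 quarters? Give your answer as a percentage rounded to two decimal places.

Unemployment rate after three quarters ≈ 4.26%.

With a fixed labor force, u_{t+1} = u_t + s·(1−u_t) − f·u_t = u_t·(1−s−f) + s.
Here 1−s−f = 0.648 and s = 0.019.
u_1 = 0.012000 × 0.648 + 0.019 = 0.026776.
u_2 = 0.026776 × 0.648 + 0.019 = 0.036351.
u_3 = 0.036351 × 0.648 + 0.019 = 0.042555.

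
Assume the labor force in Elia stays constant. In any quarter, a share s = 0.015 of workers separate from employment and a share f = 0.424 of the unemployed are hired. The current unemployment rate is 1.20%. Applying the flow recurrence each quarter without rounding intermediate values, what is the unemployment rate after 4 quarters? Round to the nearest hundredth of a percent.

Unemployment rate after four quarters ≈ 3.20%.

With a fixed labor force, u_{t+1} = u_t + s·(1−u_t) − f·u_t = u_t·(1−s−f) + s.
Here 1−s−f = 0.561 and s = 0.015.
u_1 = 0.012000 × 0.561 + 0.015 = 0.021732.
u_2 = 0.021732 × 0.561 + 0.015 = 0.027192.
u_3 = 0.027192 × 0.561 + 0.015 = 0.030255.
u_4 = 0.030255 × 0.561 + 0.015 = 0.031973.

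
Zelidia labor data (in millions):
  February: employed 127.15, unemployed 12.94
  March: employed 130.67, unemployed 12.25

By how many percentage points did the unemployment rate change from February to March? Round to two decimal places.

February: labor force = 127.15 + 12.94 = 140.09; u = 12.94/140.09 = 9.24%.
March: labor force = 130.67 + 12.25 = 142.92; u = 12.25/142.92 = 8.57%.
Change = 8.57% − 9.24% = −0.67 pp.

The unemployment rate changed by −0.67 percentage points.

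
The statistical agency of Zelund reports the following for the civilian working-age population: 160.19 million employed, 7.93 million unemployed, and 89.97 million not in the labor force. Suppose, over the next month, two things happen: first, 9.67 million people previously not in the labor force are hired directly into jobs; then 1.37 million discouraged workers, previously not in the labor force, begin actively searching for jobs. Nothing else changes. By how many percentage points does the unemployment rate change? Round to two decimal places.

Initially, labor force = 160.19 + 7.93 = 168.12 million, so u = 7.93/168.12 = 4.72%.
After the first change, employed and labor force both rise by 9.67; unemployed unchanged → E = 169.86, U = 7.93, labor force = 177.79 million.
After the second change, unemployed and labor force both rise by 1.37 → E = 169.86, U = 9.30, labor force = 179.16 million.
New unemployment rate = 9.30 / 179.16 = 5.19%.
Change = 5.19% − 4.72% = +0.47 percentage points.

The unemployment rate changes by +0.47 percentage points.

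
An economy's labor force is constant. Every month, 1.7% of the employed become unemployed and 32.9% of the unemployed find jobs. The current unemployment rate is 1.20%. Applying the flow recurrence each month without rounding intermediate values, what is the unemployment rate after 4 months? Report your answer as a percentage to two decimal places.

With a fixed labor force, u_{t+1} = u_t + s·(1−u_t) − f·u_t = u_t·(1−s−f) + s.
Here 1−s−f = 0.654 and s = 0.017.
u_1 = 0.012000 × 0.654 + 0.017 = 0.024848.
u_2 = 0.024848 × 0.654 + 0.017 = 0.033251.
u_3 = 0.033251 × 0.654 + 0.017 = 0.038746.
u_4 = 0.038746 × 0.654 + 0.017 = 0.042340.

Unemployment rate after four months ≈ 4.23%.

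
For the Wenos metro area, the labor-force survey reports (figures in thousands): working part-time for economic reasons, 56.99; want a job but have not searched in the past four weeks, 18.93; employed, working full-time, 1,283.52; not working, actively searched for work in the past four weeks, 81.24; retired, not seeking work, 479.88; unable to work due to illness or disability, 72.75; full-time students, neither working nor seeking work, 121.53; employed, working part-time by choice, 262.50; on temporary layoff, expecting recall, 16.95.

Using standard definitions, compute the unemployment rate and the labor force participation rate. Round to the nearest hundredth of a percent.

Employed = 56.99 + 1,283.52 + 262.50 = 1,603.01 thousand (anyone who worked, including part-time for economic reasons, counts as employed).
Unemployed = 81.24 + 16.95 = 98.19 thousand (jobless and actively searching, or on temporary layoff).
Labor force = 1,603.01 + 98.19 = 1,701.20 thousand.
Not in labor force = 18.93 + 479.88 + 72.75 + 121.53 = 693.09 thousand (those not working and not actively searching are outside the labor force — including those who want a job but have given up searching).
Civilian working-age population = 1,701.20 + 693.09 = 2,394.29 thousand.
Unemployment rate = 98.19 / 1,701.20 = 5.77%.
Labor force participation rate = 1,701.20 / 2,394.29 = 71.05%.

Unemployment rate ≈ 5.77%; labor force participation rate ≈ 71.05%.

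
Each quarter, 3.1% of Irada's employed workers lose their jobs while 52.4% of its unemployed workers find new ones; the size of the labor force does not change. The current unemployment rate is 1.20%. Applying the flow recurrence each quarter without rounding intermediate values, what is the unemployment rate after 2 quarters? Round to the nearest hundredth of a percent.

With a fixed labor force, u_{t+1} = u_t + s·(1−u_t) − f·u_t = u_t·(1−s−f) + s.
Here 1−s−f = 0.445 and s = 0.031.
u_1 = 0.012000 × 0.445 + 0.031 = 0.036340.
u_2 = 0.036340 × 0.445 + 0.031 = 0.047171.

Unemployment rate after two quarters ≈ 4.72%.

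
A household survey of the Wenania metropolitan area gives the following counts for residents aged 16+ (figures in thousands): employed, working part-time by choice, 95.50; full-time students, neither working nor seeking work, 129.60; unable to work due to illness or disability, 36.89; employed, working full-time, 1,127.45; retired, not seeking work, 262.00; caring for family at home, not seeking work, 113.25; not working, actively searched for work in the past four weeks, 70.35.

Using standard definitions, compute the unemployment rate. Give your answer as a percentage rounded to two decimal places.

Unemployment rate ≈ 5.44%.

Employed = 95.50 + 1,127.45 = 1,222.95 thousand.
Unemployed = 70.35 thousand.
Labor force = 1,222.95 + 70.35 = 1,293.30 thousand.
Unemployment rate = 70.35 / 1,293.30 = 5.44%.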